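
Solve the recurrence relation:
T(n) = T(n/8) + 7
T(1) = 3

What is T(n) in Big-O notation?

Each step divides n by 8 and adds 7. After log_8(n) steps we reach T(1)=3. So T(n) = 7·log_8(n) + 3 = O(log n).

Answer: O(log n)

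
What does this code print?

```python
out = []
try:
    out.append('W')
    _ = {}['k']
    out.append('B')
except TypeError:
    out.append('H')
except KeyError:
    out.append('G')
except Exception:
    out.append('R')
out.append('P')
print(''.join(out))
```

Execution trace: 'W' (try body) → 'G' (except KeyError) → 'P' (after the try/except). Output: WGP

Answer: WGP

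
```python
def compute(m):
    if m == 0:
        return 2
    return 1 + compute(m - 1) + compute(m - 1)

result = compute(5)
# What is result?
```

compute(m) = 1 + 2·compute(m-1), compute(0)=2. Closed form: (2+1)·2^5 - 1 = 95.

Answer: 95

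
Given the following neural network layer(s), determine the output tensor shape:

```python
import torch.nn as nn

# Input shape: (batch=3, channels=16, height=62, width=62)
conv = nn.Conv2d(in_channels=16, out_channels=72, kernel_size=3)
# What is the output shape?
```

Input: (3, 16, 62, 62) -> Output: (3, 72, 60, 60)

Answer: (3, 72, 60, 60)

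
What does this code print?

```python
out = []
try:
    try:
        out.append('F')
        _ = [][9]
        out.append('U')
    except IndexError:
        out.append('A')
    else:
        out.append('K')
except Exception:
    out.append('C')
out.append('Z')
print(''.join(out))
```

Execution trace: 'F' (inner try body) → 'A' (inner except IndexError) → 'Z' (after the try/except). Output: FAZ

Answer: FAZ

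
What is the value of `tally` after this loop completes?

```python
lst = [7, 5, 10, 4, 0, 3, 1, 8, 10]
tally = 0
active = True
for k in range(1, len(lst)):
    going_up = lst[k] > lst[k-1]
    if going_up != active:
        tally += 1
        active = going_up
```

Count direction changes in [7, 5, 10, 4, 0, 3, 1, 8, 10]
`tally` takes the values: 0 → 1 → 2 → 3 → 4 → 5 → 6

Answer: 6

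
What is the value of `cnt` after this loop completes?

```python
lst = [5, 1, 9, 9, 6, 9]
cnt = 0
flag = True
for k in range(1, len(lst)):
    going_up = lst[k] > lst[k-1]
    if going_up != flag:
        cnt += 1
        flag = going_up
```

Count direction changes in [5, 1, 9, 9, 6, 9]
`cnt` takes the values: 0 → 1 → 2 → 3 → 4

Answer: 4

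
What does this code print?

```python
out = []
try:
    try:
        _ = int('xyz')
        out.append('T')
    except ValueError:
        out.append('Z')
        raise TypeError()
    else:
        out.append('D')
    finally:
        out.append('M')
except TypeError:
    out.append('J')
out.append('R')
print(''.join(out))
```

Execution trace: 'Z' (inner except ValueError) → 'M' (inner finally) → 'J' (outer except TypeError) → 'R' (after the try/except). Output: ZMJR

Answer: ZMJR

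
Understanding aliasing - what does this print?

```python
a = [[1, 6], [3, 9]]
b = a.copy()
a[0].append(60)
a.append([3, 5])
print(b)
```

Key concept: shallow copy with nested lists.
Step by step:
`a = [[1, 6], [3, 9]]` → a = [[1, 6], [3, 9]]
`b = a.copy()` → b = [[1, 6], [3, 9]]
`a[0].append(60)` → a = [[1, 6, 60], [3, 9]]; b = [[1, 6, 60], [3, 9]]
`a.append([3, 5])` → a = [[1, 6, 60], [3, 9], [3, 5]]
`print(b)` → prints [[1, 6, 60], [3, 9]]

Answer: [[1, 6, 60], [3, 9]]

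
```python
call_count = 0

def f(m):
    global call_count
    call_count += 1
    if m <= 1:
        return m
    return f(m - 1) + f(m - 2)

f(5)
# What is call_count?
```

Calls(m) = 1 + Calls(m-1) + Calls(m-2); Calls(0)=Calls(1)=1. For m=5 this gives 15.

Answer: 15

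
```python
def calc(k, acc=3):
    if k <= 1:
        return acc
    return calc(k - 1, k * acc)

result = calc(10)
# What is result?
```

Accumulator trace (n, acc): (10, 3) -> (9, 30) -> (8, 270) -> (7, 2160) -> (6, 15120) -> (5, 90720) -> (4, 453600) -> (3, 1814400) -> (2, 5443200) -> (1, 10886400) -> return 10886400

Answer: 10886400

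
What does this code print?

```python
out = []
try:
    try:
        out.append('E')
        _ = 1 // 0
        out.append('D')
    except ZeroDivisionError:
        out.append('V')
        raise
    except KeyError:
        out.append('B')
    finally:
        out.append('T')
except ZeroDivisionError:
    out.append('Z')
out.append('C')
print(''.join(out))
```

Execution trace: 'E' (inner try body) → 'V' (inner except ZeroDivisionError) → 'T' (inner finally) → 'Z' (outer except ZeroDivisionError) → 'C' (after the try/except). Output: EVTZC

Answer: EVTZC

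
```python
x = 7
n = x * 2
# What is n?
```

Trace:
`x = 7` → x = 7
`n = x * 2` → n = 14
So n = 14

Answer: 14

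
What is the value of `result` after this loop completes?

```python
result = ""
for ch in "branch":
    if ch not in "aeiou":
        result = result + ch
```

Remove vowels from 'branch'
`result` takes the values: "" → "b" → "br" → "brn" → "brnc" → "brnch"

Answer: "brnch"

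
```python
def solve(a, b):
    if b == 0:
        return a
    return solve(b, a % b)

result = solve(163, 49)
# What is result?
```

solve(163, 49) -> solve(49, 16) -> solve(16, 1) -> solve(1, 0) -> 1

Answer: 1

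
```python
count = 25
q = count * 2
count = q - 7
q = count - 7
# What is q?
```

Trace:
`count = 25` → count = 25
`q = count * 2` → q = 50
`count = q - 7` → count = 43
`q = count - 7` → q = 36
So q = 36

Answer: 36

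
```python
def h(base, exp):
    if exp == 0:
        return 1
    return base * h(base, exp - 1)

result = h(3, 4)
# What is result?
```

h(3, 4) = 3 * 3 * 3 * 3 = 81

Answer: 81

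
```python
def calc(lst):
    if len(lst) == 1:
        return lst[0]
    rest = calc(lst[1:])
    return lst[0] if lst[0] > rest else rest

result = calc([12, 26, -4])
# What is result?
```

Recursive max over [12, 26, -4] = 26

Answer: 26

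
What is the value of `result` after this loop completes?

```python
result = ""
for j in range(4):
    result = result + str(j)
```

Concatenate digits 0 to 3
`result` takes the values: "" → "0" → "01" → "012" → "0123"

Answer: "0123"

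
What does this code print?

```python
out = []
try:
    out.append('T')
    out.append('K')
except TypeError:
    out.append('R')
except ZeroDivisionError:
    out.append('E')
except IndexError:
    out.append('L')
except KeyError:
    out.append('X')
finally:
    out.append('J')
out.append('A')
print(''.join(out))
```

Execution trace: 'T' (try body) → 'K' (try body, no exception) → 'J' (finally) → 'A' (after the try/except). Output: TKJA

Answer: TKJA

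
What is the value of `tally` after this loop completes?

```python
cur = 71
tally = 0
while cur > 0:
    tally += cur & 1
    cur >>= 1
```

Count set bits in 71 (binary: 0b1000111)
`tally` takes the values: 0 → 1 → 2 → 3 → 4

Answer: 4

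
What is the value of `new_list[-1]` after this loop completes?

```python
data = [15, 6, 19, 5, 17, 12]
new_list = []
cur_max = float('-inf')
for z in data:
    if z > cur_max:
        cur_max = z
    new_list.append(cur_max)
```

Running max ends at 19
`new_list` takes the values: [] → [15] → [15, 15] → [15, 15, 19] → [15, 15, 19, 19] → [15, 15, 19, 19, 19] → [15, 15, 19, 19, 19, 19]
So `new_list[-1]` = 19

Answer: 19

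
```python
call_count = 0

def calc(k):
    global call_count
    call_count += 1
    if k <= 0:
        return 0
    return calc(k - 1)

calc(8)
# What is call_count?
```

Linear recursion stepping by 1: 9 calls from k=8 down to ≤0.

Answer: 9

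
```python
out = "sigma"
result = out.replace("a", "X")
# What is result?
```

Trace:
`out = "sigma"` → out = 'sigma'
`result = out.replace("a", "X")` → result = 'sigmX'
So result = 'sigmX'

Answer: 'sigmX'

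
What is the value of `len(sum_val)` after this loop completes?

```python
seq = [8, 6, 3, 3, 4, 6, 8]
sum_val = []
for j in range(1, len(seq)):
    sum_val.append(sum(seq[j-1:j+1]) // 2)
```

Number of 2-element averages
`sum_val` takes the values: [] → [7] → [7, 4] → [7, 4, 3] → [7, 4, 3, 3] → [7, 4, 3, 3, 5] → [7, 4, 3, 3, 5, 7]
So `len(sum_val)` = 6

Answer: 6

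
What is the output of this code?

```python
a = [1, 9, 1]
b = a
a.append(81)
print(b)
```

Key concept: basic list aliasing.
Step by step:
`a = [1, 9, 1]` → a = [1, 9, 1]
`b = a` → b = [1, 9, 1] (same object as a)
`a.append(81)` → a = [1, 9, 1, 81] (same object as b); b = [1, 9, 1, 81] (same object as a)
`print(b)` → prints [1, 9, 1, 81]

Answer: [1, 9, 1, 81]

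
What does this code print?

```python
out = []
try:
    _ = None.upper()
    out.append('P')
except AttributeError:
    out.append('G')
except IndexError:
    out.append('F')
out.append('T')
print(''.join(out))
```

Execution trace: 'G' (except AttributeError) → 'T' (after the try/except). Output: GT

Answer: GT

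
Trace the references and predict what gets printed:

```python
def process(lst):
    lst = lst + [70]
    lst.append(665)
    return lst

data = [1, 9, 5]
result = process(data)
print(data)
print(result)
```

Key concept: rebinding parameter vs mutation.
Step by step:
`data = [1, 9, 5]` → data = [1, 9, 5]
`result = process(data)` → result = [1, 9, 5, 70, 665]
`print(data)` → prints [1, 9, 5]
`print(result)` → prints [1, 9, 5, 70, 665]

Answer:
[1, 9, 5]
[1, 9, 5, 70, 665]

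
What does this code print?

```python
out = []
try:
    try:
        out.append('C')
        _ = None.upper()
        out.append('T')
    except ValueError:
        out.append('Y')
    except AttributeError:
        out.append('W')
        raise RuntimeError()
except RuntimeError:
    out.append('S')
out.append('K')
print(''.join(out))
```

Execution trace: 'C' (inner try body) → 'W' (inner except AttributeError) → 'S' (outer except RuntimeError) → 'K' (after the try/except). Output: CWSK

Answer: CWSK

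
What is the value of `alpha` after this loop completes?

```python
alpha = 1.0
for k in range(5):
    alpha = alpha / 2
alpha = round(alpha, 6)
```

Halving LR 5 times: 1 / 2^5
`alpha` takes the values: 1.0 → 0.5 → 0.25 → 0.125 → 0.0625 → 0.03125

Answer: 0.03125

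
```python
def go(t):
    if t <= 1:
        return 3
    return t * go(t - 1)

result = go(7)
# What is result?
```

go(7) = 7 * 6 * 5 * 4 * 3 * 2 * 3 = 15120

Answer: 15120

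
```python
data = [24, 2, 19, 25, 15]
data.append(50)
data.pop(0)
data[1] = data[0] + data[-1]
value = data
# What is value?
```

Trace:
`data = [24, 2, 19, 25, 15]` → data = [24, 2, 19, 25, 15]
`data.append(50)` → data = [24, 2, 19, 25, 15, 50]
`data.pop(0)` → data = [2, 19, 25, 15, 50]
`data[1] = data[0] + data[-1]` → data = [2, 52, 25, 15, 50]
`value = data` → value = [2, 52, 25, 15, 50]
So value = [2, 52, 25, 15, 50]

Answer: [2, 52, 25, 15, 50]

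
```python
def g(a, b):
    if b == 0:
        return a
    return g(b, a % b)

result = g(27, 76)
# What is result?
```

g(27, 76) -> g(76, 27) -> g(27, 22) -> g(22, 5) -> g(5, 2) -> g(2, 1) -> g(1, 0) -> 1

Answer: 1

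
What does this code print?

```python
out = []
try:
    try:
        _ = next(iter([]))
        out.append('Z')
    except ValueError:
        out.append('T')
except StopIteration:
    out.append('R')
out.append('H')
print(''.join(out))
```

Execution trace: 'R' (outer except StopIteration) → 'H' (after the try/except). Output: RH

Answer: RH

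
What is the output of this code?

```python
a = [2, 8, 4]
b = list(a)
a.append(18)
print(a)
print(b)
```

Key concept: list() constructor creates copy.
Step by step:
`a = [2, 8, 4]` → a = [2, 8, 4]
`b = list(a)` → b = [2, 8, 4]
`a.append(18)` → a = [2, 8, 4, 18]
`print(a)` → prints [2, 8, 4, 18]
`print(b)` → prints [2, 8, 4]

Answer:
[2, 8, 4, 18]
[2, 8, 4]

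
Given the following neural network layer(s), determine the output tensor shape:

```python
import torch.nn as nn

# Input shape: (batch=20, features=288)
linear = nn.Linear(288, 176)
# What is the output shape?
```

Input: (20, 288) -> Output: (20, 176)

Answer: (20, 176)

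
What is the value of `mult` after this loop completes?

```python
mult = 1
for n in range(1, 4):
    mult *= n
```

3! = 6
`mult` takes the values: 1 → 2 → 6

Answer: 6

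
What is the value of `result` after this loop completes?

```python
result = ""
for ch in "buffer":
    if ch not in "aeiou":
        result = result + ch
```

Remove vowels from 'buffer'
`result` takes the values: "" → "b" → "bf" → "bff" → "bffr"

Answer: "bffr"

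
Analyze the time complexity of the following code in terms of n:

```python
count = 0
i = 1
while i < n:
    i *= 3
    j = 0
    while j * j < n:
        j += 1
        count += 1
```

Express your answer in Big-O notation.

Each loop level contributes: log n × √n. Multiplying the contributions gives O(√n log n).

Answer: O(√n log n)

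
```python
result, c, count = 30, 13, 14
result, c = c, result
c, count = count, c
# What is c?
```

Trace:
`result, c, count = 30, 13, 14` → result = 30; c = 13; count = 14
`result, c = c, result` → result = 13; c = 30
`c, count = count, c` → c = 14; count = 30
So c = 14

Answer: 14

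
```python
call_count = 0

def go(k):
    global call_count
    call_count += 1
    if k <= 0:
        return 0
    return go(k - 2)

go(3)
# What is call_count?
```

Linear recursion stepping by 2: 3 calls from k=3 down to ≤0.

Answer: 3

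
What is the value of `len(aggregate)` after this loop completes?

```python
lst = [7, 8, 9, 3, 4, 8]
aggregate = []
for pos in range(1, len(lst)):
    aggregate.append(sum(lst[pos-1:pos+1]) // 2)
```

Number of 2-element averages
`aggregate` takes the values: [] → [7] → [7, 8] → [7, 8, 6] → [7, 8, 6, 3] → [7, 8, 6, 3, 6]
So `len(aggregate)` = 5

Answer: 5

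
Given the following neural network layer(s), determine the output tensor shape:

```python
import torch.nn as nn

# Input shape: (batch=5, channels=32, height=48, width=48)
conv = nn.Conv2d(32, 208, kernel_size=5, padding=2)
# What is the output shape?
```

Input: (5, 32, 48, 48) -> Output: (5, 208, 48, 48)

Answer: (5, 208, 48, 48)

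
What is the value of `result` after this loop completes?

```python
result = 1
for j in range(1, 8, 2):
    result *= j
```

Product of 1, 3, 5, ... up to 7
`result` takes the values: 1 → 3 → 15 → 105

Answer: 105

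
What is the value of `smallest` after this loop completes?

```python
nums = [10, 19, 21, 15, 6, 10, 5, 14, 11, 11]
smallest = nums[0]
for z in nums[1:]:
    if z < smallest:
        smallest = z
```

Minimum of [10, 19, 21, 15, 6, 10, 5, 14, 11, 11]
`smallest` takes the values: 10 → 6 → 5

Answer: 5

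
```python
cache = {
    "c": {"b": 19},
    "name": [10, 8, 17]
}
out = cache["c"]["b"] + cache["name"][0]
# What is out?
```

Trace:
`cache = { ...` → cache = {'c': {'b': 19}, 'name': [10, 8, 17]}
`out = cache["c"]["b"] + cache["name"][0]` → out = 29
So out = 29

Answer: 29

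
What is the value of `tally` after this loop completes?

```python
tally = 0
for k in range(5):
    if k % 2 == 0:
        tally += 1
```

Count numbers divisible by 2 in range(5)
`tally` takes the values: 0 → 1 → 2 → 3

Answer: 3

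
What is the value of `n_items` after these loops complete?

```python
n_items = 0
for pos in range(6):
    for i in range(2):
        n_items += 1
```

6 * 2 = 12
`n_items` takes the values: 0 → 1 → 2 → 3 → 4 → 5 → 6 → 7 → 8 → 9 → 10 → 11 → 12

Answer: 12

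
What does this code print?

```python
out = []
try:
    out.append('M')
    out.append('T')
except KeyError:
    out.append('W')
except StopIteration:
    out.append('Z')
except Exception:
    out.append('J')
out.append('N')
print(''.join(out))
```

Execution trace: 'M' (try body) → 'T' (try body, no exception) → 'N' (after the try/except). Output: MTN

Answer: MTN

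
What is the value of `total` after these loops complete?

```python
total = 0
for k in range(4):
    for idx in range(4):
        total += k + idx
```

Sum of all k+idx for k,idx in 4x4
`total` takes the values: 0 → 1 → 3 → 6 → 7 → 9 → 12 → 16 → 18 → 21 → 25 → 30 → 33 → 37 → 42 → 48

Answer: 48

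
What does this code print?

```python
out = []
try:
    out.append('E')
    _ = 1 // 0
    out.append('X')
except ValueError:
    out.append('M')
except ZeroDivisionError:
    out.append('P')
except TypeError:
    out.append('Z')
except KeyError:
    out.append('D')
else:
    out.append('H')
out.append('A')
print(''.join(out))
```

Execution trace: 'E' (try body) → 'P' (except ZeroDivisionError) → 'A' (after the try/except). Output: EPA

Answer: EPA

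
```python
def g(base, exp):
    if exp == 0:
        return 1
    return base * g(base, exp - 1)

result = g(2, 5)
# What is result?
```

g(2, 5) = 2 * 2 * 2 * 2 * 2 = 32

Answer: 32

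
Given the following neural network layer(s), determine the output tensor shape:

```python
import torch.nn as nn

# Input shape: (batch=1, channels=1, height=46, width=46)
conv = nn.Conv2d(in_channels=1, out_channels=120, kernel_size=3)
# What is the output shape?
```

Input: (1, 1, 46, 46) -> Output: (1, 120, 44, 44)

Answer: (1, 120, 44, 44)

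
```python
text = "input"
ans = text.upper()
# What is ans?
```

Trace:
`text = "input"` → text = 'input'
`ans = text.upper()` → ans = 'INPUT'
So ans = 'INPUT'

Answer: 'INPUT'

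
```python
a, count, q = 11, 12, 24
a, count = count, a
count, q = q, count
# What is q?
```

Trace:
`a, count, q = 11, 12, 24` → a = 11; count = 12; q = 24
`a, count = count, a` → a = 12; count = 11
`count, q = q, count` → count = 24; q = 11
So q = 11

Answer: 11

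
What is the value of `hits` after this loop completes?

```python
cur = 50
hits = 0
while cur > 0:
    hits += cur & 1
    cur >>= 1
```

Count set bits in 50 (binary: 0b110010)
`hits` takes the values: 0 → 1 → 2 → 3

Answer: 3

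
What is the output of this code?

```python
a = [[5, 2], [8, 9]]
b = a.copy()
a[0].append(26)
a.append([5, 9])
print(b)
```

Key concept: shallow copy with nested lists.
Step by step:
`a = [[5, 2], [8, 9]]` → a = [[5, 2], [8, 9]]
`b = a.copy()` → b = [[5, 2], [8, 9]]
`a[0].append(26)` → a = [[5, 2, 26], [8, 9]]; b = [[5, 2, 26], [8, 9]]
`a.append([5, 9])` → a = [[5, 2, 26], [8, 9], [5, 9]]
`print(b)` → prints [[5, 2, 26], [8, 9]]

Answer: [[5, 2, 26], [8, 9]]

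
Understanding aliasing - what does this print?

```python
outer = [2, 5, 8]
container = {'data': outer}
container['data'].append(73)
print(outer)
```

Key concept: dict holds reference to list.
Step by step:
`outer = [2, 5, 8]` → outer = [2, 5, 8]
`container = {'data': outer}` → container = {'data': [2, 5, 8]}
`container['data'].append(73)` → outer = [2, 5, 8, 73]; container = {'data': [2, 5, 8, 73]}
`print(outer)` → prints [2, 5, 8, 73]

Answer: [2, 5, 8, 73]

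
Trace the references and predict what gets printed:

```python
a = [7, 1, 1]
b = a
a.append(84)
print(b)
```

Key concept: basic list aliasing.
Step by step:
`a = [7, 1, 1]` → a = [7, 1, 1]
`b = a` → b = [7, 1, 1] (same object as a)
`a.append(84)` → a = [7, 1, 1, 84] (same object as b); b = [7, 1, 1, 84] (same object as a)
`print(b)` → prints [7, 1, 1, 84]

Answer: [7, 1, 1, 84]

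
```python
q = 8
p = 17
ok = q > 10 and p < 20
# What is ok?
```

Trace:
`q = 8` → q = 8
`p = 17` → p = 17
`ok = q > 10 and p < 20` → ok = False
So ok = False

Answer: False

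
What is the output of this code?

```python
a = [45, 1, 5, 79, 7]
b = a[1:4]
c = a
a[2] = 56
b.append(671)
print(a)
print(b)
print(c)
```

Key concept: slice vs alias.
Step by step:
`a = [45, 1, 5, 79, 7]` → a = [45, 1, 5, 79, 7]
`b = a[1:4]` → b = [1, 5, 79]
`c = a` → c = [45, 1, 5, 79, 7] (same object as a)
`a[2] = 56` → a = [45, 1, 56, 79, 7] (same object as c); c = [45, 1, 56, 79, 7] (same object as a)
`b.append(671)` → b = [1, 5, 79, 671]
`print(a)` → prints [45, 1, 56, 79, 7]
`print(b)` → prints [1, 5, 79, 671]
`print(c)` → prints [45, 1, 56, 79, 7]

Answer:
[45, 1, 56, 79, 7]
[1, 5, 79, 671]
[45, 1, 56, 79, 7]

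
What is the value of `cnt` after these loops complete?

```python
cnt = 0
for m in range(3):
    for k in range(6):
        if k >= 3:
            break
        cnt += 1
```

Inner breaks at 3, outer runs 3 times
`cnt` takes the values: 0 → 1 → 2 → 3 → 4 → 5 → 6 → 7 → 8 → 9

Answer: 9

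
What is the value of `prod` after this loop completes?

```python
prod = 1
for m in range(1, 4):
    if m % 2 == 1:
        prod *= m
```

Product of odd numbers 1 to 3
`prod` takes the values: 1 → 3

Answer: 3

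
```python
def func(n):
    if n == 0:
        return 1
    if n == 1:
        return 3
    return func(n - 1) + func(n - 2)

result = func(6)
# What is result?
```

Build up from base cases: func(0)=1, func(1)=3, func(2)=4, func(3)=7, func(4)=11, func(5)=18, func(6)=29

Answer: 29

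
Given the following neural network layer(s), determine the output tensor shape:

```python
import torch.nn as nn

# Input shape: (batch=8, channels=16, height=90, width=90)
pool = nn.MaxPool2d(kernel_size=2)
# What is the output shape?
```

Input: (8, 16, 90, 90) -> Output: (8, 16, 45, 45)

Answer: (8, 16, 45, 45)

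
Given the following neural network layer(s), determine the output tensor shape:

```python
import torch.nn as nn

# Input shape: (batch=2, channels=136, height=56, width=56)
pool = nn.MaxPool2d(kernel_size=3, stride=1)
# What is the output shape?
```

Input: (2, 136, 56, 56) -> Output: (2, 136, 54, 54)

Answer: (2, 136, 54, 54)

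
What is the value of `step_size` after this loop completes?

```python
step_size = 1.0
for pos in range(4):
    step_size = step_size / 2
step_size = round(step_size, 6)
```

Halving LR 4 times: 1 / 2^4
`step_size` takes the values: 1.0 → 0.5 → 0.25 → 0.125 → 0.0625

Answer: 0.0625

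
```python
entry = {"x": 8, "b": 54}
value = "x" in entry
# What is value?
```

Trace:
`entry = {"x": 8, "b": 54}` → entry = {'x': 8, 'b': 54}
`value = "x" in entry` → value = True
So value = True

Answer: True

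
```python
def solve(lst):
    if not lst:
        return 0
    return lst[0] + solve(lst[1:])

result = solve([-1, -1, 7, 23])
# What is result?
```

(-1) + (-1) + 7 + 23 + 0 = 28

Answer: 28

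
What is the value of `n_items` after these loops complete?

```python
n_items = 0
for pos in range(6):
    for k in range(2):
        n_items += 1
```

6 * 2 = 12
`n_items` takes the values: 0 → 1 → 2 → 3 → 4 → 5 → 6 → 7 → 8 → 9 → 10 → 11 → 12

Answer: 12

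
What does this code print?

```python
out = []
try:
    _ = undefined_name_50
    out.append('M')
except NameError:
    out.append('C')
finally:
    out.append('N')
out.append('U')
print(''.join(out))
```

Execution trace: 'C' (except NameError) → 'N' (finally) → 'U' (after the try/except). Output: CNU

Answer: CNU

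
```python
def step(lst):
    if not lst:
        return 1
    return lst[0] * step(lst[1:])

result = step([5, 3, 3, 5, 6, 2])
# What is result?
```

Product over [5, 3, 3, 5, 6, 2] = 5 * 3 * 3 * 5 * 6 * 2 = 2700

Answer: 2700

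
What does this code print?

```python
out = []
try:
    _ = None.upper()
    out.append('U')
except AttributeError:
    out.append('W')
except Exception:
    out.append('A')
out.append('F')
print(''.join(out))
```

Execution trace: 'W' (except AttributeError) → 'F' (after the try/except). Output: WF

Answer: WF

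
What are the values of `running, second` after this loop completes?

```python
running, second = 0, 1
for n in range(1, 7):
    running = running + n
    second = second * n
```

Sum and factorial of 1 to 6
`running, second` takes the values: (0, 1) → (1, 1) → (3, 1) → (3, 2) → (6, 2) → (6, 6) → (10, 6) → (10, 24) → (15, 24) → (15, 120) → (21, 120) → (21, 720)

Answer: 21, 720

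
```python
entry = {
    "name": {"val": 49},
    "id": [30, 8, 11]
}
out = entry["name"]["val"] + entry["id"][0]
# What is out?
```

Trace:
`entry = { ...` → entry = {'name': {'val': 49}, 'id': [30, 8, 11]}
`out = entry["name"]["val"] + entry["id"][0]` → out = 79
So out = 79

Answer: 79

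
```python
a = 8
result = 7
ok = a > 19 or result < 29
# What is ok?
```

Trace:
`a = 8` → a = 8
`result = 7` → result = 7
`ok = a > 19 or result < 29` → ok = True
So ok = True

Answer: True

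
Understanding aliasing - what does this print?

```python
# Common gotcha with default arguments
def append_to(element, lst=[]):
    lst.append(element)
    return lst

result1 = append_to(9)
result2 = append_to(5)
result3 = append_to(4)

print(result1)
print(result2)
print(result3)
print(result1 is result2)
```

Key concept: mutable default argument gotcha.
Step by step:
`result1 = append_to(9)` → result1 = [9]
`result2 = append_to(5)` → result1 = [9, 5] (same object as result2); result2 = [9, 5] (same object as result1)
`result3 = append_to(4)` → result1 = [9, 5, 4] (same object as result2, result3); result2 = [9, 5, 4] (same object as result1, result3); result3 = [9, 5, 4] (same object as result1, result2)
`print(result1)` → prints [9, 5, 4]
`print(result2)` → prints [9, 5, 4]
`print(result3)` → prints [9, 5, 4]
`print(result1 is result2)` → prints True

Answer:
[9, 5, 4]
[9, 5, 4]
[9, 5, 4]
True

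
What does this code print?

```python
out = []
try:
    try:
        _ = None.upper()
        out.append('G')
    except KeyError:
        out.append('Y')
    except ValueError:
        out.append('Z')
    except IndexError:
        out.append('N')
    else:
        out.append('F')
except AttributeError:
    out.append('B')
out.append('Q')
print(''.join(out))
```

Execution trace: 'B' (outer except AttributeError) → 'Q' (after the try/except). Output: BQ

Answer: BQ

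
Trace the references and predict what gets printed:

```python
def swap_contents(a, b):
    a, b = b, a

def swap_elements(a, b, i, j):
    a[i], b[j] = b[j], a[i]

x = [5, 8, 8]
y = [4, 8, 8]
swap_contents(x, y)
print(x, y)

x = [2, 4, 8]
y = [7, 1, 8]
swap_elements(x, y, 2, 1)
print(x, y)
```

Key concept: parameter rebinding vs mutation.
Step by step:
`x = [5, 8, 8]` → x = [5, 8, 8]
`y = [4, 8, 8]` → y = [4, 8, 8]
`swap_contents(x, y)` → no visible change to tracked variables
`print(x, y)` → prints [5, 8, 8] [4, 8, 8]
`x = [2, 4, 8]` → x = [2, 4, 8]
`y = [7, 1, 8]` → y = [7, 1, 8]
`swap_elements(x, y, 2, 1)` → x = [2, 4, 1]; y = [7, 8, 8]
`print(x, y)` → prints [2, 4, 1] [7, 8, 8]

Answer:
[5, 8, 8] [4, 8, 8]
[2, 4, 1] [7, 8, 8]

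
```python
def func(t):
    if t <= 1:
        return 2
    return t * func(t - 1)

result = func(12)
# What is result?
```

func(12) = 12 * 11 * 10 * 9 * 8 * 7 * 6 * 5 * 4 * 3 * 2 * 2 = 958003200

Answer: 958003200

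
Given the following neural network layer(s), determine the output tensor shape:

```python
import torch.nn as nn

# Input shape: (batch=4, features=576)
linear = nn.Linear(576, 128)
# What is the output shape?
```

Input: (4, 576) -> Output: (4, 128)

Answer: (4, 128)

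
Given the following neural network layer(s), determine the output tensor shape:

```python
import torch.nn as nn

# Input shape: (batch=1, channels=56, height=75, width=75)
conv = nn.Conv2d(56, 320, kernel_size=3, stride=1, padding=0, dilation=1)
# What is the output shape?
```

Input: (1, 56, 75, 75) -> Output: (1, 320, 73, 73)

Answer: (1, 320, 73, 73)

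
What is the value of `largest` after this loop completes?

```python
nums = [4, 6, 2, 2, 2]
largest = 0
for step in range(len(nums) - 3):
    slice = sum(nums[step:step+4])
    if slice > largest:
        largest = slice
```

Max sum of 4-element window in [4, 6, 2, 2, 2]
`largest` takes the values: 0 → 14

Answer: 14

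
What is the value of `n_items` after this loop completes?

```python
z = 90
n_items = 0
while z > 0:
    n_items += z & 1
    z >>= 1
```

Count set bits in 90 (binary: 0b1011010)
`n_items` takes the values: 0 → 1 → 2 → 3 → 4

Answer: 4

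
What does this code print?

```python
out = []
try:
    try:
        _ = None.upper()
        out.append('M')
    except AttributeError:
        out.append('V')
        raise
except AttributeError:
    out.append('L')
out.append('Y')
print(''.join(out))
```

Execution trace: 'V' (inner except AttributeError) → 'L' (outer except AttributeError) → 'Y' (after the try/except). Output: VLY

Answer: VLY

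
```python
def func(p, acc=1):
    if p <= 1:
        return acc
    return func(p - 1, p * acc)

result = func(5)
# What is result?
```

Accumulator trace (n, acc): (5, 1) -> (4, 5) -> (3, 20) -> (2, 60) -> (1, 120) -> return 120

Answer: 120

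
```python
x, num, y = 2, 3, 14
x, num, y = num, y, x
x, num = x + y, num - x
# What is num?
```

Trace:
`x, num, y = 2, 3, 14` → x = 2; num = 3; y = 14
`x, num, y = num, y, x` → x = 3; num = 14; y = 2
`x, num = x + y, num - x` → x = 5; num = 11
So num = 11

Answer: 11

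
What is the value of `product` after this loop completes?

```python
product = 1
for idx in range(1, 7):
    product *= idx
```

6! = 720
`product` takes the values: 1 → 2 → 6 → 24 → 120 → 720

Answer: 720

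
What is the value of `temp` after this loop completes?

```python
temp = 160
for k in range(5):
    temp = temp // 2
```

Halve 5 times: 160 // 2^5 = 5
`temp` takes the values: 160 → 80 → 40 → 20 → 10 → 5

Answer: 5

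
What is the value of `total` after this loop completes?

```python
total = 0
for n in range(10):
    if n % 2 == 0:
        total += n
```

Sum of even numbers 0 to 9
`total` takes the values: 0 → 2 → 6 → 12 → 20

Answer: 20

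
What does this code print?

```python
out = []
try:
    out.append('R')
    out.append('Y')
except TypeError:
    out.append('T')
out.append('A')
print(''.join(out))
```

Execution trace: 'R' (try body) → 'Y' (try body, no exception) → 'A' (after the try/except). Output: RYA

Answer: RYA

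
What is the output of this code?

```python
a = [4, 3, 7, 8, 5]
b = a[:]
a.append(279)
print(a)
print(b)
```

Key concept: slice [:] creates copy.
Step by step:
`a = [4, 3, 7, 8, 5]` → a = [4, 3, 7, 8, 5]
`b = a[:]` → b = [4, 3, 7, 8, 5]
`a.append(279)` → a = [4, 3, 7, 8, 5, 279]
`print(a)` → prints [4, 3, 7, 8, 5, 279]
`print(b)` → prints [4, 3, 7, 8, 5]

Answer:
[4, 3, 7, 8, 5, 279]
[4, 3, 7, 8, 5]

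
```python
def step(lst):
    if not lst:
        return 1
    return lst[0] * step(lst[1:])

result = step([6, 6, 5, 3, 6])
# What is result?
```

Product over [6, 6, 5, 3, 6] = 6 * 6 * 5 * 3 * 6 = 3240

Answer: 3240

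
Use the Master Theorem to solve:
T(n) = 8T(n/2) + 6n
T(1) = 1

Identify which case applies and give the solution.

a=8, b=2, f(n)=6n. log_2(8) = 3. Since c=1 < 3, Case 1 applies: T(n) = Θ(n^log_b(a)) = O(n^3).

Answer: O(n^3) - Case 1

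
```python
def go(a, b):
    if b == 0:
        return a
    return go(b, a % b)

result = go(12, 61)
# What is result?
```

go(12, 61) -> go(61, 12) -> go(12, 1) -> go(1, 0) -> 1

Answer: 1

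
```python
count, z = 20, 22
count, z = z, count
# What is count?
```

Trace:
`count, z = 20, 22` → count = 20; z = 22
`count, z = z, count` → count = 22; z = 20
So count = 22

Answer: 22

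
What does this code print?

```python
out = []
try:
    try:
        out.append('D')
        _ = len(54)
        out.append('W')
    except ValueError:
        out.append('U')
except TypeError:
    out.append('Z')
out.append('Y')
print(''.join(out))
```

Execution trace: 'D' (try body) → 'Z' (outer except TypeError) → 'Y' (after the try/except). Output: DZY

Answer: DZY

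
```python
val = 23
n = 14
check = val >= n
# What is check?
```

Trace:
`val = 23` → val = 23
`n = 14` → n = 14
`check = val >= n` → check = True
So check = True

Answer: True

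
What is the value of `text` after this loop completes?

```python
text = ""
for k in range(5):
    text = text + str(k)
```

Concatenate digits 0 to 4
`text` takes the values: "" → "0" → "01" → "012" → "0123" → "01234"

Answer: "01234"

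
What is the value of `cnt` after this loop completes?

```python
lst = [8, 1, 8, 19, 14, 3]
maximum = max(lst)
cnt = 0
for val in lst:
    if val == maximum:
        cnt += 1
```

Count of max value 19 in [8, 1, 8, 19, 14, 3]
`cnt` takes the values: 0 → 1

Answer: 1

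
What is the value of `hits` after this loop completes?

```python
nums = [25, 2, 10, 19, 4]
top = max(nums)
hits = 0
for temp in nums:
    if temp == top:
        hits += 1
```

Count of max value 25 in [25, 2, 10, 19, 4]
`hits` takes the values: 0 → 1

Answer: 1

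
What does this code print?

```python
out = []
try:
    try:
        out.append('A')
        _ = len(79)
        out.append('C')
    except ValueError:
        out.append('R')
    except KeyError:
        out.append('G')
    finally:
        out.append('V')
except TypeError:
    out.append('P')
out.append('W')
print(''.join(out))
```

Execution trace: 'A' (try body) → 'V' (finally) → 'P' (outer except TypeError) → 'W' (after the try/except). Output: AVPW

Answer: AVPW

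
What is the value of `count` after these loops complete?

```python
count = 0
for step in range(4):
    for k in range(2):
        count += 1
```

4 * 2 = 8
`count` takes the values: 0 → 1 → 2 → 3 → 4 → 5 → 6 → 7 → 8

Answer: 8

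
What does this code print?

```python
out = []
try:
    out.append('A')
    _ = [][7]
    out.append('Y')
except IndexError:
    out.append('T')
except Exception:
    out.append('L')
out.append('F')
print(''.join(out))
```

Execution trace: 'A' (try body) → 'T' (except IndexError) → 'F' (after the try/except). Output: ATF

Answer: ATF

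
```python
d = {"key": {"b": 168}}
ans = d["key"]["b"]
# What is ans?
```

Trace:
`d = {"key": {"b": 168}}` → d = {'key': {'b': 168}}
`ans = d["key"]["b"]` → ans = 168
So ans = 168

Answer: 168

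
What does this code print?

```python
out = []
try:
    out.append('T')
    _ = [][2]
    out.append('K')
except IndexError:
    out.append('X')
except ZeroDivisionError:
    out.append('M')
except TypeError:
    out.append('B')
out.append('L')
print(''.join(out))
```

Execution trace: 'T' (try body) → 'X' (except IndexError) → 'L' (after the try/except). Output: TXL

Answer: TXL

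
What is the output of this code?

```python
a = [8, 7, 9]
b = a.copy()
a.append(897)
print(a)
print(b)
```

Key concept: list.copy() creates independent copy.
Step by step:
`a = [8, 7, 9]` → a = [8, 7, 9]
`b = a.copy()` → b = [8, 7, 9]
`a.append(897)` → a = [8, 7, 9, 897]
`print(a)` → prints [8, 7, 9, 897]
`print(b)` → prints [8, 7, 9]

Answer:
[8, 7, 9, 897]
[8, 7, 9]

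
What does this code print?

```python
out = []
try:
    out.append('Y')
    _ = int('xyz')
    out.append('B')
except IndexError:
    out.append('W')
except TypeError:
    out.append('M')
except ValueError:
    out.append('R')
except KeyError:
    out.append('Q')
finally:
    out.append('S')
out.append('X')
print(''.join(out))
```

Execution trace: 'Y' (try body) → 'R' (except ValueError) → 'S' (finally) → 'X' (after the try/except). Output: YRSX

Answer: YRSX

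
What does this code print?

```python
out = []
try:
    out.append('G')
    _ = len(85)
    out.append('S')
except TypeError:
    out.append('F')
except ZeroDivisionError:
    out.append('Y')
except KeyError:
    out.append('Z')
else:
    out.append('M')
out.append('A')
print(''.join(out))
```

Execution trace: 'G' (try body) → 'F' (except TypeError) → 'A' (after the try/except). Output: GFA

Answer: GFA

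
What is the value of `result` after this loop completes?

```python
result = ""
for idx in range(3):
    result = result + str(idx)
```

Concatenate digits 0 to 2
`result` takes the values: "" → "0" → "01" → "012"

Answer: "012"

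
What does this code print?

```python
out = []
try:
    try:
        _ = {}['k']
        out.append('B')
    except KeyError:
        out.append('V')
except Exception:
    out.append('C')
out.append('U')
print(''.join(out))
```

Execution trace: 'V' (inner except KeyError) → 'U' (after the try/except). Output: VU

Answer: VU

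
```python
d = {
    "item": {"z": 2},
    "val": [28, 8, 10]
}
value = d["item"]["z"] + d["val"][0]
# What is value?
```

Trace:
`d = { ...` → d = {'item': {'z': 2}, 'val': [28, 8, 10]}
`value = d["item"]["z"] + d["val"][0]` → value = 30
So value = 30

Answer: 30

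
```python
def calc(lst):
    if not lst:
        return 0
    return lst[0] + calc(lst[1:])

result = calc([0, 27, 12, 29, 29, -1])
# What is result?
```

0 + 27 + 12 + 29 + 29 + (-1) + 0 = 96

Answer: 96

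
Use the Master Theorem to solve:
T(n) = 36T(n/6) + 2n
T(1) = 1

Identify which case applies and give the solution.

a=36, b=6, f(n)=2n. log_6(36) = 2. Since c=1 < 2, Case 1 applies: T(n) = Θ(n^log_b(a)) = O(n^2).

Answer: O(n^2) - Case 1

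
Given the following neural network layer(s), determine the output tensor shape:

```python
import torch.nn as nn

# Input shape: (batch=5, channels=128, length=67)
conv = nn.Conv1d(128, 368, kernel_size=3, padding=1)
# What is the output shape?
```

Input: (5, 128, 67) -> Output: (5, 368, 67)

Answer: (5, 368, 67)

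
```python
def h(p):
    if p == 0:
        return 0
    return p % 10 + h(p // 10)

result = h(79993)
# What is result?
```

Sum of digits of 79993: 3 + 9 + 9 + 9 + 7 = 37

Answer: 37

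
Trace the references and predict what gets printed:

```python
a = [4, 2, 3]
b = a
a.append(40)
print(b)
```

Key concept: basic list aliasing.
Step by step:
`a = [4, 2, 3]` → a = [4, 2, 3]
`b = a` → b = [4, 2, 3] (same object as a)
`a.append(40)` → a = [4, 2, 3, 40] (same object as b); b = [4, 2, 3, 40] (same object as a)
`print(b)` → prints [4, 2, 3, 40]

Answer: [4, 2, 3, 40]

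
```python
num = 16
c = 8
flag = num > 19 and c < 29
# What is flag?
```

Trace:
`num = 16` → num = 16
`c = 8` → c = 8
`flag = num > 19 and c < 29` → flag = False
So flag = False

Answer: False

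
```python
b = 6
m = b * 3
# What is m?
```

Trace:
`b = 6` → b = 6
`m = b * 3` → m = 18
So m = 18

Answer: 18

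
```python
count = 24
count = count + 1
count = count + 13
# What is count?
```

Trace:
`count = 24` → count = 24
`count = count + 1` → count = 25
`count = count + 13` → count = 38
So count = 38

Answer: 38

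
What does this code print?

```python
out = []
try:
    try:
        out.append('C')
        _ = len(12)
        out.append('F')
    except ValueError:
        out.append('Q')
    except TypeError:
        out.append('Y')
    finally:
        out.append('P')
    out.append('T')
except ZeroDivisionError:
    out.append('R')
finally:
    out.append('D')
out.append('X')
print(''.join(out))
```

Execution trace: 'C' (inner try body) → 'Y' (inner except TypeError) → 'P' (inner finally) → 'T' (try body, no exception) → 'D' (finally) → 'X' (after the try/except). Output: CYPTDX

Answer: CYPTDX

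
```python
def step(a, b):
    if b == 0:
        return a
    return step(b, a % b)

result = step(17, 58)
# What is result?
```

step(17, 58) -> step(58, 17) -> step(17, 7) -> step(7, 3) -> step(3, 1) -> step(1, 0) -> 1

Answer: 1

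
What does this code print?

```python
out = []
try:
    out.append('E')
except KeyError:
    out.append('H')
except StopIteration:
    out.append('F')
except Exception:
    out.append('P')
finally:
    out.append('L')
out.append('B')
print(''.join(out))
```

Execution trace: 'E' (try body, no exception) → 'L' (finally) → 'B' (after the try/except). Output: ELB

Answer: ELB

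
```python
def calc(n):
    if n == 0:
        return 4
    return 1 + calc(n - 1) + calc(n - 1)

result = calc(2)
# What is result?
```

calc(n) = 1 + 2·calc(n-1), calc(0)=4. Closed form: (4+1)·2^2 - 1 = 19.

Answer: 19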